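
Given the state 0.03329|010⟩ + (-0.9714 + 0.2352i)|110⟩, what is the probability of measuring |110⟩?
0.9989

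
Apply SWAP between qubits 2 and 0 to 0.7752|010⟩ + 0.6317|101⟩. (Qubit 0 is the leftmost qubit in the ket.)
0.7752|010⟩ + 0.6317|101⟩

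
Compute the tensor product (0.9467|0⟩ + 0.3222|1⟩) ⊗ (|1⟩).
0.9467|01⟩ + 0.3222|11⟩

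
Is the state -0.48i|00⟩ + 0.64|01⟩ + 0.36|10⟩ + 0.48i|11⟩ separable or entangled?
Separable

Writing the state as a|00⟩ + b|01⟩ + c|10⟩ + d|11⟩, it is a product state iff ad − bc = 0.
Here (a, b, c, d) = (-0.48i, 0.64, 0.36, 0.48i): ad − bc = (-0.48i)(0.48i) − (0.64)(0.36) = 0, so the state is separable.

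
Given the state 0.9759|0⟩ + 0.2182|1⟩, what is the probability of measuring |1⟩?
0.04761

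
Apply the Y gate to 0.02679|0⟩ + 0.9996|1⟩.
-0.9996i|0⟩ + 0.02679i|1⟩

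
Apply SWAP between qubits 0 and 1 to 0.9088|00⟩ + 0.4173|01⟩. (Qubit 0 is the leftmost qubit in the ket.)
0.9088|00⟩ + 0.4173|10⟩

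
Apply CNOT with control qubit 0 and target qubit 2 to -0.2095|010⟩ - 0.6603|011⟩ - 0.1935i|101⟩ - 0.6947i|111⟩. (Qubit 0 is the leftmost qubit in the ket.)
-0.2095|010⟩ - 0.6603|011⟩ - 0.1935i|100⟩ - 0.6947i|110⟩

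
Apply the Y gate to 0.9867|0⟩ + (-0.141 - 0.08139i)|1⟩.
(-0.08139 + 0.141i)|0⟩ + 0.9867i|1⟩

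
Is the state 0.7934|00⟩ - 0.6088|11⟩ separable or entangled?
Entangled

Writing the state as a|00⟩ + b|01⟩ + c|10⟩ + d|11⟩, it is a product state iff ad − bc = 0.
Here (a, b, c, d) = (0.7934, 0, 0, -0.6088): ad − bc = (0.7934)(-0.6088) − (0)(0) = -0.483 ≠ 0, so the state is entangled.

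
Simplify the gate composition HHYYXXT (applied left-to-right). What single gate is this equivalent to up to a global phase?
T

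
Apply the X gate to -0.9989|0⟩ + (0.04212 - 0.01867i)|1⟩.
(0.04212 - 0.01867i)|0⟩ - 0.9989|1⟩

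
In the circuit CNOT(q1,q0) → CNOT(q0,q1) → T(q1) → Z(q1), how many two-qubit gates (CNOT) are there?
2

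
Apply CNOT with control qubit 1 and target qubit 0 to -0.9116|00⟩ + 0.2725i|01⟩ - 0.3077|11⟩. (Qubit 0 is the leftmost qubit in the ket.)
-0.9116|00⟩ - 0.3077|01⟩ + 0.2725i|11⟩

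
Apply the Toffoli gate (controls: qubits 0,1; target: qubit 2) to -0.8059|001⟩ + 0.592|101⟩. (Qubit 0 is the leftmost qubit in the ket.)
-0.8059|001⟩ + 0.592|101⟩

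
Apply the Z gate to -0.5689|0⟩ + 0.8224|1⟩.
-0.5689|0⟩ - 0.8224|1⟩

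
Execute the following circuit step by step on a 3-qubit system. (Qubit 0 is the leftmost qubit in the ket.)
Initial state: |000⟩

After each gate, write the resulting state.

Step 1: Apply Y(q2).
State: i|001⟩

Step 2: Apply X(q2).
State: i|000⟩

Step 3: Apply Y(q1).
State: -|010⟩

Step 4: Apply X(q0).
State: -|110⟩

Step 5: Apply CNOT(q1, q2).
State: -|111⟩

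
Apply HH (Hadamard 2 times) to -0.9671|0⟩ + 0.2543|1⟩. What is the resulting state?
-0.9671|0⟩ + 0.2543|1⟩

H² = I, so an even number of Hadamards cancels: H^2 = I and the state is unchanged.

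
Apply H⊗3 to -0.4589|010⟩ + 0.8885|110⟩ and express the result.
0.1519|000⟩ + 0.1519|001⟩ - 0.1519|010⟩ - 0.1519|011⟩ - 0.4764|100⟩ - 0.4764|101⟩ + 0.4764|110⟩ + 0.4764|111⟩

H⊗3 gives amp(|y⟩) = (1/2√2) Σ_x (−1)^(x·y) amp(|x⟩), where x·y is the number of positions in which both x and y have a 1.
|000⟩: (-0.4589 + 0.8885)/(2√2) = 0.1519
|001⟩: (-0.4589 + 0.8885)/(2√2) = 0.1519
|010⟩: (0.4589 - 0.8885)/(2√2) = -0.1519
|011⟩: (0.4589 - 0.8885)/(2√2) = -0.1519
|100⟩: (-0.4589 - 0.8885)/(2√2) = -0.4764
|101⟩: (-0.4589 - 0.8885)/(2√2) = -0.4764
|110⟩: (0.4589 + 0.8885)/(2√2) = 0.4764
|111⟩: (0.4589 + 0.8885)/(2√2) = 0.4764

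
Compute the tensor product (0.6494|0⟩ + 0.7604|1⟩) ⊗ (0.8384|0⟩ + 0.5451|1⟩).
0.5445|00⟩ + 0.354|01⟩ + 0.6375|10⟩ + 0.4145|11⟩

amp(|b₁b₂…⟩) = product of the factor amplitudes for bits b₁, b₂, …; only kets whose every factor amplitude is nonzero survive.
|00⟩: (0.6494)(0.8384) = 0.5445
|01⟩: (0.6494)(0.5451) = 0.354
|10⟩: (0.7604)(0.8384) = 0.6375
|11⟩: (0.7604)(0.5451) = 0.4145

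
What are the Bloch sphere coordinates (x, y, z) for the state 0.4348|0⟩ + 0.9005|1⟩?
(0.7831, 0, -0.6218)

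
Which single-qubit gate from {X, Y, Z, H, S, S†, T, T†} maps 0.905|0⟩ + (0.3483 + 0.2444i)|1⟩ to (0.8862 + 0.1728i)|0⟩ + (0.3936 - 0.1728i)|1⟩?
H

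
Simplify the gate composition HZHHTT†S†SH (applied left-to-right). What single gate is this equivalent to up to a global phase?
X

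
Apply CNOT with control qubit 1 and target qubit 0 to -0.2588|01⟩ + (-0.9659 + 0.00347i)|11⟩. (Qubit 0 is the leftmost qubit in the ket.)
(-0.9659 + 0.00347i)|01⟩ - 0.2588|11⟩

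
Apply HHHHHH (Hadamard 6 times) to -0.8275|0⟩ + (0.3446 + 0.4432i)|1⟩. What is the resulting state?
-0.8275|0⟩ + (0.3446 + 0.4432i)|1⟩

H² = I, so an even number of Hadamards cancels: H^6 = I and the state is unchanged.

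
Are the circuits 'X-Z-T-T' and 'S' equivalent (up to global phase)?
No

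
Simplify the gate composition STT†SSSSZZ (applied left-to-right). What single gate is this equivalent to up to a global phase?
S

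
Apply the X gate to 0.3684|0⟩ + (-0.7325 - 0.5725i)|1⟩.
(-0.7325 - 0.5725i)|0⟩ + 0.3684|1⟩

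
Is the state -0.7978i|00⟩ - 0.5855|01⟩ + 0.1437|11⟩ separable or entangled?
Entangled

Writing the state as a|00⟩ + b|01⟩ + c|10⟩ + d|11⟩, it is a product state iff ad − bc = 0.
Here (a, b, c, d) = (-0.7978i, -0.5855, 0, 0.1437): ad − bc = (-0.7978i)(0.1437) − (-0.5855)(0) = -0.1146i ≠ 0, so the state is entangled.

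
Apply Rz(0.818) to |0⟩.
(0.9175 - 0.3977i)|0⟩

Rz(0.818) = [[e^(−iθ/2), 0], [0, e^(iθ/2)]] with e^(±iθ/2) = cos(θ/2) ± i·sin(θ/2); θ = 0.818, cos(θ/2) ≈ 0.917519, sin(θ/2) ≈ 0.397692.
With a = amp(|0⟩) = 1 and b = amp(|1⟩) = 0:
new amp(|0⟩) = (0.917519 - 0.397692i)·a = (0.9175 - 0.3977i)
new amp(|1⟩) = (0.917519 + 0.397692i)·b = 0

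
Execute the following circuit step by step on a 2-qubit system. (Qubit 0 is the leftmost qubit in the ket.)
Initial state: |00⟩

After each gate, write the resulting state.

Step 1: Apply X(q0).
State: |10⟩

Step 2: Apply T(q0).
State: (1/√2 + (1/√2)i)|10⟩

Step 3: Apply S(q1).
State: (1/√2 + (1/√2)i)|10⟩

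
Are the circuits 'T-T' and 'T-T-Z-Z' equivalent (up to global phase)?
Yes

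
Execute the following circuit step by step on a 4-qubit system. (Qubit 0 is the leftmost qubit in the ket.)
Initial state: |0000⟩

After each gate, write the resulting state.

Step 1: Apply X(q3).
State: |0001⟩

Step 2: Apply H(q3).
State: 1/√2|0000⟩ - 1/√2|0001⟩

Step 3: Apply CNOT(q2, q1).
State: 1/√2|0000⟩ - 1/√2|0001⟩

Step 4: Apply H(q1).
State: 1/2|0000⟩ - 1/2|0001⟩ + 1/2|0100⟩ - 1/2|0101⟩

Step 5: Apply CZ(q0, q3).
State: 1/2|0000⟩ - 1/2|0001⟩ + 1/2|0100⟩ - 1/2|0101⟩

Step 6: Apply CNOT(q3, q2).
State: 1/2|0000⟩ - 1/2|0011⟩ + 1/2|0100⟩ - 1/2|0111⟩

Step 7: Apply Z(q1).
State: 1/2|0000⟩ - 1/2|0011⟩ - 1/2|0100⟩ + 1/2|0111⟩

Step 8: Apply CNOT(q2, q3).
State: 1/2|0000⟩ - 1/2|0010⟩ - 1/2|0100⟩ + 1/2|0110⟩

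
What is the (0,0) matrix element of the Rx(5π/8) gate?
0.5556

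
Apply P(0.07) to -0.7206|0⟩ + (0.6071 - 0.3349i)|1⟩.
-0.7206|0⟩ + (0.629 - 0.2916i)|1⟩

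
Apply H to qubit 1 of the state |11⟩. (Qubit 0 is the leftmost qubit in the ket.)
1/√2|10⟩ - 1/√2|11⟩

H on qubit 1 mixes each pair of kets that differ only in qubit 1: amplitudes (a, b) of (|…0…⟩, |…1…⟩) become ((a + b)/√2, (a − b)/√2). Kets absent from the input have amplitude 0.
(|10⟩, |11⟩): (a, b) = (0, 1) → (1/√2, -1/√2)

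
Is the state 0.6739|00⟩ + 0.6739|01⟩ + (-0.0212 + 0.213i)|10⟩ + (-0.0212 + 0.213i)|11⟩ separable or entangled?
Separable

Writing the state as a|00⟩ + b|01⟩ + c|10⟩ + d|11⟩, it is a product state iff ad − bc = 0.
Here (a, b, c, d) = (0.6739, 0.6739, (-0.0212 + 0.213i), (-0.0212 + 0.213i)): ad − bc = (0.6739)(-0.0212 + 0.213i) − (0.6739)(-0.0212 + 0.213i) = 0, so the state is separable.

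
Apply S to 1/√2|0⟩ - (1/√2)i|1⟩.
1/√2|0⟩ + 1/√2|1⟩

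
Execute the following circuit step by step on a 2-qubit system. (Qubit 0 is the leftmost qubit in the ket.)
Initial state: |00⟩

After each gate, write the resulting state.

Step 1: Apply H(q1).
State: 1/√2|00⟩ + 1/√2|01⟩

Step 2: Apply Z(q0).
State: 1/√2|00⟩ + 1/√2|01⟩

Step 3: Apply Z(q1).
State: 1/√2|00⟩ - 1/√2|01⟩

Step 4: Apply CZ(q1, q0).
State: 1/√2|00⟩ - 1/√2|01⟩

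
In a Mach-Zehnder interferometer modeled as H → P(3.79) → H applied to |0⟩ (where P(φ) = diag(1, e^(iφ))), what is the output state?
(0.1015 - 0.302i)|0⟩ + (0.8985 + 0.302i)|1⟩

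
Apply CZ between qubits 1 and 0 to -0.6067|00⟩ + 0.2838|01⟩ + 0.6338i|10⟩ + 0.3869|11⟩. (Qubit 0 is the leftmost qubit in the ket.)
-0.6067|00⟩ + 0.2838|01⟩ + 0.6338i|10⟩ - 0.3869|11⟩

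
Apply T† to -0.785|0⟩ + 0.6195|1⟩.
-0.785|0⟩ + (0.4381 - 0.4381i)|1⟩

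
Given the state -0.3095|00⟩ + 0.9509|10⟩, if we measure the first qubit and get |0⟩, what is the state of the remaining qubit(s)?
-|0⟩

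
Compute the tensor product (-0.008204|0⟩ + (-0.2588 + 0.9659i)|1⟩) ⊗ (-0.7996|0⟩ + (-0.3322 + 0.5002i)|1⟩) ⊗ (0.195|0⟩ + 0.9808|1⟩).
0.001279|000⟩ + 0.006434|001⟩ + (0.0005314 - 0.0008002i)|010⟩ + (0.002673 - 0.004025i)|011⟩ + (0.04035 - 0.1506i)|100⟩ + (0.203 - 0.7575i)|101⟩ + (-0.07745 - 0.08781i)|110⟩ + (-0.3895 - 0.4417i)|111⟩

amp(|b₁b₂…⟩) = product of the factor amplitudes for bits b₁, b₂, …; only kets whose every factor amplitude is nonzero survive.
|000⟩: (-0.008204)(-0.7996)(0.195) = 0.001279
|001⟩: (-0.008204)(-0.7996)(0.9808) = 0.006434
|010⟩: (-0.008204)(-0.3322 + 0.5002i)(0.195) = (0.0005314 - 0.0008002i)
|011⟩: (-0.008204)(-0.3322 + 0.5002i)(0.9808) = (0.002673 - 0.004025i)
|100⟩: (-0.2588 + 0.9659i)(-0.7996)(0.195) = (0.04035 - 0.1506i)
|101⟩: (-0.2588 + 0.9659i)(-0.7996)(0.9808) = (0.203 - 0.7575i)
|110⟩: (-0.2588 + 0.9659i)(-0.3322 + 0.5002i)(0.195) = (-0.07745 - 0.08781i)
|111⟩: (-0.2588 + 0.9659i)(-0.3322 + 0.5002i)(0.9808) = (-0.3895 - 0.4417i)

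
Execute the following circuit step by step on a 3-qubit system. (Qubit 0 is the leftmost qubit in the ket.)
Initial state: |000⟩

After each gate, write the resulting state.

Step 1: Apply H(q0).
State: 1/√2|000⟩ + 1/√2|100⟩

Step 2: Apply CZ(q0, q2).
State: 1/√2|000⟩ + 1/√2|100⟩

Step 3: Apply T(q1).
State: 1/√2|000⟩ + 1/√2|100⟩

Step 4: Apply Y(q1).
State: (1/√2)i|010⟩ + (1/√2)i|110⟩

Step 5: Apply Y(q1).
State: 1/√2|000⟩ + 1/√2|100⟩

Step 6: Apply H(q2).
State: 1/2|000⟩ + 1/2|001⟩ + 1/2|100⟩ + 1/2|101⟩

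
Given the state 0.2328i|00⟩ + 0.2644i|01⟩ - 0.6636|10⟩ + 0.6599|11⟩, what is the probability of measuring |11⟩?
0.4355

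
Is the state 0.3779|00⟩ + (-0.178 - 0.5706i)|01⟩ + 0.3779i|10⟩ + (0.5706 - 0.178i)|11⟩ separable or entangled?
Separable

Writing the state as a|00⟩ + b|01⟩ + c|10⟩ + d|11⟩, it is a product state iff ad − bc = 0.
Here (a, b, c, d) = (0.3779, (-0.178 - 0.5706i), 0.3779i, (0.5706 - 0.178i)): ad − bc = (0.3779)(0.5706 - 0.178i) − (-0.178 - 0.5706i)(0.3779i) = 0, so the state is separable.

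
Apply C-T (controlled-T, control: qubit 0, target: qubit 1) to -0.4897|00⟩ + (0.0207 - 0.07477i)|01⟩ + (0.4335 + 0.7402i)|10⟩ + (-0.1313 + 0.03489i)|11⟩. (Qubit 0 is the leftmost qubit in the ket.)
-0.4897|00⟩ + (0.0207 - 0.07477i)|01⟩ + (0.4335 + 0.7402i)|10⟩ + (-0.1175 - 0.06817i)|11⟩

C-T leaves the control-|0⟩ kets |00⟩, |01⟩ unchanged and applies T to qubit 1 on the control-|1⟩ pair (|10⟩, |11⟩).
T = [[1, 0], [0, (1/√2 + (1/√2)i)]].
With a = amp(|10⟩) = (0.4335 + 0.7402i) and b = amp(|11⟩) = (-0.1313 + 0.03489i):
new amp(|10⟩) = (1)·a = (0.4335 + 0.7402i)
new amp(|11⟩) = (1/√2 + (1/√2)i)·b = (-0.1175 - 0.06817i)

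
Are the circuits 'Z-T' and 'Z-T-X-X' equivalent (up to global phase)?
Yes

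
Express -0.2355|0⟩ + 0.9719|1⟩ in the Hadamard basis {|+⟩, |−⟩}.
0.5207|+⟩ - 0.8538|−⟩

With |ψ⟩ = α|0⟩ + β|1⟩, the Hadamard-basis coefficients are ⟨+|ψ⟩ = (α + β)/√2 and ⟨−|ψ⟩ = (α − β)/√2.
Here α = -0.2355, β = 0.9719: (α + β)/√2 = 0.5207, (α − β)/√2 = -0.8538.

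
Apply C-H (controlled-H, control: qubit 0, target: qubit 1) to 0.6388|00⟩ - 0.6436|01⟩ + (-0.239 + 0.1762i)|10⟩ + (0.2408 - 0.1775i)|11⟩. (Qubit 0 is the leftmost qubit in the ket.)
0.6388|00⟩ - 0.6436|01⟩ + (0.001273 - 0.0009192i)|10⟩ + (-0.3393 + 0.2501i)|11⟩

C-H leaves the control-|0⟩ kets |00⟩, |01⟩ unchanged and applies H to qubit 1 on the control-|1⟩ pair (|10⟩, |11⟩).
H = [[1/√2, 1/√2], [1/√2, -1/√2]].
With a = amp(|10⟩) = (-0.239 + 0.1762i) and b = amp(|11⟩) = (0.2408 - 0.1775i):
new amp(|10⟩) = (1/√2)·a + (1/√2)·b = (0.001273 - 0.0009192i)
new amp(|11⟩) = (1/√2)·a + (-1/√2)·b = (-0.3393 + 0.2501i)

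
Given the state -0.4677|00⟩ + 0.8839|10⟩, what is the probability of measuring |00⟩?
0.2187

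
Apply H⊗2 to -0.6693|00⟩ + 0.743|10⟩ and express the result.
0.03685|00⟩ + 0.03685|01⟩ - 0.7062|10⟩ - 0.7062|11⟩

H⊗2 gives amp(|y⟩) = (1/2) Σ_x (−1)^(x·y) amp(|x⟩), where x·y is the number of positions in which both x and y have a 1.
|00⟩: (-0.6693 + 0.743)/2 = 0.03685
|01⟩: (-0.6693 + 0.743)/2 = 0.03685
|10⟩: (-0.6693 - 0.743)/2 = -0.7062
|11⟩: (-0.6693 - 0.743)/2 = -0.7062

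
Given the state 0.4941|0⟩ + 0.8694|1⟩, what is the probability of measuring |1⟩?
0.7559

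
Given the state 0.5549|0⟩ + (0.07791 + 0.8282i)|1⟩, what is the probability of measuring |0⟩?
0.3079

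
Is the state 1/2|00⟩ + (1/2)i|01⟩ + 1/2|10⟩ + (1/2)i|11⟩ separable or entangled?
Separable

Writing the state as a|00⟩ + b|01⟩ + c|10⟩ + d|11⟩, it is a product state iff ad − bc = 0.
Here (a, b, c, d) = (1/2, (1/2)i, 1/2, (1/2)i): ad − bc = (1/2)((1/2)i) − ((1/2)i)(1/2) = 0, so the state is separable.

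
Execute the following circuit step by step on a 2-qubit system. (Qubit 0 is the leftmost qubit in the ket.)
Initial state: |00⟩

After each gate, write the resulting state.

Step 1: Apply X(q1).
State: |01⟩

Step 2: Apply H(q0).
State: 1/√2|01⟩ + 1/√2|11⟩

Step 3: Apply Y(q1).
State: -(1/√2)i|00⟩ - (1/√2)i|10⟩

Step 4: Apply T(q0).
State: -(1/√2)i|00⟩ + (1/2 - (1/2)i)|10⟩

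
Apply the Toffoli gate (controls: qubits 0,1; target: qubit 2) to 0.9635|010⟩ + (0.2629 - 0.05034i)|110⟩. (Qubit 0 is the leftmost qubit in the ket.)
0.9635|010⟩ + (0.2629 - 0.05034i)|111⟩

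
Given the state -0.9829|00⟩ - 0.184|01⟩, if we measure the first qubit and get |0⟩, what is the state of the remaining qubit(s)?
-0.9829|0⟩ - 0.184|1⟩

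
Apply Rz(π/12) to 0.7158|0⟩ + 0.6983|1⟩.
(0.7097 - 0.09343i)|0⟩ + (0.6923 + 0.09115i)|1⟩

Rz(π/12) = [[e^(−iθ/2), 0], [0, e^(iθ/2)]] with e^(±iθ/2) = cos(θ/2) ± i·sin(θ/2); θ = π/12, cos(θ/2) ≈ 0.991445, sin(θ/2) ≈ 0.130526.
With a = amp(|0⟩) = 0.7158 and b = amp(|1⟩) = 0.6983:
new amp(|0⟩) = (0.991445 - 0.130526i)·a = (0.7097 - 0.09343i)
new amp(|1⟩) = (0.991445 + 0.130526i)·b = (0.6923 + 0.09115i)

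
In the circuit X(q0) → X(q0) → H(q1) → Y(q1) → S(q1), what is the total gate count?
5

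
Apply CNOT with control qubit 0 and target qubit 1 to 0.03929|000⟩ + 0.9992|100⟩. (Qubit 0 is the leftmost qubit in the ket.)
0.03929|000⟩ + 0.9992|110⟩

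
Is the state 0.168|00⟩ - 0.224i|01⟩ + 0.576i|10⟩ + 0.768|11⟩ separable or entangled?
Separable

Writing the state as a|00⟩ + b|01⟩ + c|10⟩ + d|11⟩, it is a product state iff ad − bc = 0.
Here (a, b, c, d) = (0.168, -0.224i, 0.576i, 0.768): ad − bc = (0.168)(0.768) − (-0.224i)(0.576i) = 0, so the state is separable.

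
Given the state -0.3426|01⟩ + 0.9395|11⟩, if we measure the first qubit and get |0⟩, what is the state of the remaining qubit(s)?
-|1⟩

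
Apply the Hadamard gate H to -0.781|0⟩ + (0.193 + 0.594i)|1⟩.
(-0.4158 + 0.42i)|0⟩ + (-0.6887 - 0.42i)|1⟩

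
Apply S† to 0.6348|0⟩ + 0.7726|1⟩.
0.6348|0⟩ - 0.7726i|1⟩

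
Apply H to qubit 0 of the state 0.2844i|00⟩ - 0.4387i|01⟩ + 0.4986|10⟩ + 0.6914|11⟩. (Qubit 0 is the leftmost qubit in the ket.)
(0.3526 + 0.2011i)|00⟩ + (0.4889 - 0.3102i)|01⟩ + (-0.3526 + 0.2011i)|10⟩ + (-0.4889 - 0.3102i)|11⟩

H on qubit 0 mixes each pair of kets that differ only in qubit 0: amplitudes (a, b) of (|…0…⟩, |…1…⟩) become ((a + b)/√2, (a − b)/√2). Kets absent from the input have amplitude 0.
(|00⟩, |10⟩): (a, b) = (0.2844i, 0.4986) → ((0.3526 + 0.2011i), (-0.3526 + 0.2011i))
(|01⟩, |11⟩): (a, b) = (-0.4387i, 0.6914) → ((0.4889 - 0.3102i), (-0.4889 - 0.3102i))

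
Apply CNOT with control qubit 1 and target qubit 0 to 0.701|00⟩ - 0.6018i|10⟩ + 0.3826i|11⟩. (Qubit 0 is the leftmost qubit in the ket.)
0.701|00⟩ + 0.3826i|01⟩ - 0.6018i|10⟩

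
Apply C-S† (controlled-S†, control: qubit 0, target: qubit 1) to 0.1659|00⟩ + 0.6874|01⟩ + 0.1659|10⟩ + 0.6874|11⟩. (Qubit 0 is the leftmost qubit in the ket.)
0.1659|00⟩ + 0.6874|01⟩ + 0.1659|10⟩ - 0.6874i|11⟩

C-S† leaves the control-|0⟩ kets |00⟩, |01⟩ unchanged and applies S† to qubit 1 on the control-|1⟩ pair (|10⟩, |11⟩).
S† = [[1, 0], [0, -i]].
With a = amp(|10⟩) = 0.1659 and b = amp(|11⟩) = 0.6874:
new amp(|10⟩) = (1)·a = 0.1659
new amp(|11⟩) = (-i)·b = -0.6874i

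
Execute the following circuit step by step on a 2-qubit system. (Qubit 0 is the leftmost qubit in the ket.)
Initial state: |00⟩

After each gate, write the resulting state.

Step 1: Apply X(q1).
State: |01⟩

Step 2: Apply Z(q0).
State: |01⟩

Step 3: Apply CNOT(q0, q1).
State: |01⟩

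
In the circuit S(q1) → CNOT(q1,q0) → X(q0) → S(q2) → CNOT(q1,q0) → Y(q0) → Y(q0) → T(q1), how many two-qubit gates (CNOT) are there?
2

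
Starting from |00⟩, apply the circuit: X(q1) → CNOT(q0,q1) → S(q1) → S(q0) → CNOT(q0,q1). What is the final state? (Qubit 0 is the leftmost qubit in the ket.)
i|01⟩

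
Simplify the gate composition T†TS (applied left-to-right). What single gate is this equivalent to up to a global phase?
S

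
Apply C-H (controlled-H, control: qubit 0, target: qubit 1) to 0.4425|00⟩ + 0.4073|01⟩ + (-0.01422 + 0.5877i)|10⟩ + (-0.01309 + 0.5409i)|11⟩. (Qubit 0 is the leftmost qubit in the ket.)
0.4425|00⟩ + 0.4073|01⟩ + (-0.01931 + 0.798i)|10⟩ + (-0.000799 + 0.03309i)|11⟩

C-H leaves the control-|0⟩ kets |00⟩, |01⟩ unchanged and applies H to qubit 1 on the control-|1⟩ pair (|10⟩, |11⟩).
H = [[1/√2, 1/√2], [1/√2, -1/√2]].
With a = amp(|10⟩) = (-0.01422 + 0.5877i) and b = amp(|11⟩) = (-0.01309 + 0.5409i):
new amp(|10⟩) = (1/√2)·a + (1/√2)·b = (-0.01931 + 0.798i)
new amp(|11⟩) = (1/√2)·a + (-1/√2)·b = (-0.000799 + 0.03309i)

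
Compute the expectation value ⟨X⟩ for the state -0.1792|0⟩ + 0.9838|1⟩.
-0.3526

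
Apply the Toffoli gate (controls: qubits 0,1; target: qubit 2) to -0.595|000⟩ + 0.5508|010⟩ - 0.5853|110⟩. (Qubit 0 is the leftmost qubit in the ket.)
-0.595|000⟩ + 0.5508|010⟩ - 0.5853|111⟩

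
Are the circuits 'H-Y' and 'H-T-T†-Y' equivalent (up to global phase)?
Yes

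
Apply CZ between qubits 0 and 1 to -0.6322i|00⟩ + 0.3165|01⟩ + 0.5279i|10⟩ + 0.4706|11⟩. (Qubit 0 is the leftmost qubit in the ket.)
-0.6322i|00⟩ + 0.3165|01⟩ + 0.5279i|10⟩ - 0.4706|11⟩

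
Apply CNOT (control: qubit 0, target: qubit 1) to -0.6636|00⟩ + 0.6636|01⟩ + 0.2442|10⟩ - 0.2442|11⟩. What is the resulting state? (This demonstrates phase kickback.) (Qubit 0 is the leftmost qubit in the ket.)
-0.6636|00⟩ + 0.6636|01⟩ - 0.2442|10⟩ + 0.2442|11⟩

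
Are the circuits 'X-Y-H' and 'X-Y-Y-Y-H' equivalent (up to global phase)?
Yes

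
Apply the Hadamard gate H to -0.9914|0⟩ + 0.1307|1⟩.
-0.6086|0⟩ - 0.7934|1⟩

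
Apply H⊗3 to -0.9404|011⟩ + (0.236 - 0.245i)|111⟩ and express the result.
(-0.249 - 0.08662i)|000⟩ + (0.249 + 0.08662i)|001⟩ + (0.249 + 0.08662i)|010⟩ + (-0.249 - 0.08662i)|011⟩ + (-0.4159 + 0.08662i)|100⟩ + (0.4159 - 0.08662i)|101⟩ + (0.4159 - 0.08662i)|110⟩ + (-0.4159 + 0.08662i)|111⟩

H⊗3 gives amp(|y⟩) = (1/2√2) Σ_x (−1)^(x·y) amp(|x⟩), where x·y is the number of positions in which both x and y have a 1.
|000⟩: (-0.9404 + (0.236 - 0.245i))/(2√2) = (-0.249 - 0.08662i)
|001⟩: (0.9404 - (0.236 - 0.245i))/(2√2) = (0.249 + 0.08662i)
|010⟩: (0.9404 - (0.236 - 0.245i))/(2√2) = (0.249 + 0.08662i)
|011⟩: (-0.9404 + (0.236 - 0.245i))/(2√2) = (-0.249 - 0.08662i)
|100⟩: (-0.9404 - (0.236 - 0.245i))/(2√2) = (-0.4159 + 0.08662i)
|101⟩: (0.9404 + (0.236 - 0.245i))/(2√2) = (0.4159 - 0.08662i)
|110⟩: (0.9404 + (0.236 - 0.245i))/(2√2) = (0.4159 - 0.08662i)
|111⟩: (-0.9404 - (0.236 - 0.245i))/(2√2) = (-0.4159 + 0.08662i)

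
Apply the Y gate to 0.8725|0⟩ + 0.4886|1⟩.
-0.4886i|0⟩ + 0.8725i|1⟩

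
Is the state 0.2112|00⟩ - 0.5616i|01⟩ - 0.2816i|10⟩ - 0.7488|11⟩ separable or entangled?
Separable

Writing the state as a|00⟩ + b|01⟩ + c|10⟩ + d|11⟩, it is a product state iff ad − bc = 0.
Here (a, b, c, d) = (0.2112, -0.5616i, -0.2816i, -0.7488): ad − bc = (0.2112)(-0.7488) − (-0.5616i)(-0.2816i) = 0, so the state is separable.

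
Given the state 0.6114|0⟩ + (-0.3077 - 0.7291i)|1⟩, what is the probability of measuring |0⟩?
0.3738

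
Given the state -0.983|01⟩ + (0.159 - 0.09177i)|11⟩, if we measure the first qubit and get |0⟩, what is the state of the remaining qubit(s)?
-|1⟩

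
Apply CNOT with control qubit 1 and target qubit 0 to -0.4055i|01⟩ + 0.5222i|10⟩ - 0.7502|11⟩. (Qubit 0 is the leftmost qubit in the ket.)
-0.7502|01⟩ + 0.5222i|10⟩ - 0.4055i|11⟩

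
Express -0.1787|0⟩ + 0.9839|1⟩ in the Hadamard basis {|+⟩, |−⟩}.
0.5694|+⟩ - 0.8221|−⟩

With |ψ⟩ = α|0⟩ + β|1⟩, the Hadamard-basis coefficients are ⟨+|ψ⟩ = (α + β)/√2 and ⟨−|ψ⟩ = (α − β)/√2.
Here α = -0.1787, β = 0.9839: (α + β)/√2 = 0.5694, (α − β)/√2 = -0.8221.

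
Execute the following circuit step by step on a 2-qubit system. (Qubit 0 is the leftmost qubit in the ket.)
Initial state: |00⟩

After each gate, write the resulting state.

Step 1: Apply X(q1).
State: |01⟩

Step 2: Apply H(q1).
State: 1/√2|00⟩ - 1/√2|01⟩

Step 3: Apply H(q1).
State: |01⟩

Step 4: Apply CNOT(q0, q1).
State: |01⟩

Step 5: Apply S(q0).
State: |01⟩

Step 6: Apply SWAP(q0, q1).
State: |10⟩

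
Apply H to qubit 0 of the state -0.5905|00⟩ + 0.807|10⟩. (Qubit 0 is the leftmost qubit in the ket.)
0.1531|00⟩ - 0.9882|10⟩

H on qubit 0 mixes each pair of kets that differ only in qubit 0: amplitudes (a, b) of (|…0…⟩, |…1…⟩) become ((a + b)/√2, (a − b)/√2). Kets absent from the input have amplitude 0.
(|00⟩, |10⟩): (a, b) = (-0.5905, 0.807) → (0.1531, -0.9882)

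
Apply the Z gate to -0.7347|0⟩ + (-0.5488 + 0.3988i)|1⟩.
-0.7347|0⟩ + (0.5488 - 0.3988i)|1⟩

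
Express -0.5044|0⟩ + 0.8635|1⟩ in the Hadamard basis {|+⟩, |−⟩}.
0.2539|+⟩ - 0.9673|−⟩

With |ψ⟩ = α|0⟩ + β|1⟩, the Hadamard-basis coefficients are ⟨+|ψ⟩ = (α + β)/√2 and ⟨−|ψ⟩ = (α − β)/√2.
Here α = -0.5044, β = 0.8635: (α + β)/√2 = 0.2539, (α − β)/√2 = -0.9673.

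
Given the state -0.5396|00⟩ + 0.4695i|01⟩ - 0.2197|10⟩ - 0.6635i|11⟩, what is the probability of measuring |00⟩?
0.2912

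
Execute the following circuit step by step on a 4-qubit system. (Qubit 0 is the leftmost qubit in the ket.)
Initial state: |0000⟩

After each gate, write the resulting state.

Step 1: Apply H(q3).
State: 1/√2|0000⟩ + 1/√2|0001⟩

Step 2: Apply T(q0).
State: 1/√2|0000⟩ + 1/√2|0001⟩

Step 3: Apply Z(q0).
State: 1/√2|0000⟩ + 1/√2|0001⟩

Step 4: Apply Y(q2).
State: (1/√2)i|0010⟩ + (1/√2)i|0011⟩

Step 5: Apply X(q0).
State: (1/√2)i|1010⟩ + (1/√2)i|1011⟩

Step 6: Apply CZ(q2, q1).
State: (1/√2)i|1010⟩ + (1/√2)i|1011⟩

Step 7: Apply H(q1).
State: (1/2)i|1010⟩ + (1/2)i|1011⟩ + (1/2)i|1110⟩ + (1/2)i|1111⟩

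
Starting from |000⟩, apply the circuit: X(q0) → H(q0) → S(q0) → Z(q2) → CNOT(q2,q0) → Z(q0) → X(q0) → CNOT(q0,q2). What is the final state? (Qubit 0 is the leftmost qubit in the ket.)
(1/√2)i|000⟩ + 1/√2|101⟩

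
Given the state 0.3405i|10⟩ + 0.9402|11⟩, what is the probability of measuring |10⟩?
0.1159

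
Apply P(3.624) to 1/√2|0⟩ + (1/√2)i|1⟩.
1/√2|0⟩ + (0.328 - 0.6264i)|1⟩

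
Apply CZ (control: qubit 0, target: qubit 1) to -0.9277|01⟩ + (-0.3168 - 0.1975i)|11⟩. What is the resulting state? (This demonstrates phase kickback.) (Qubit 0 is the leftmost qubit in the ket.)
-0.9277|01⟩ + (0.3168 + 0.1975i)|11⟩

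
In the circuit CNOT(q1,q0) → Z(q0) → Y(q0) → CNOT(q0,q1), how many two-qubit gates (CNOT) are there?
2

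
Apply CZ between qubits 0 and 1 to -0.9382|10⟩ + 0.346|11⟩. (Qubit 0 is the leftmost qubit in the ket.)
-0.9382|10⟩ - 0.346|11⟩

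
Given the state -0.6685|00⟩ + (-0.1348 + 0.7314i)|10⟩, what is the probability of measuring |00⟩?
0.4469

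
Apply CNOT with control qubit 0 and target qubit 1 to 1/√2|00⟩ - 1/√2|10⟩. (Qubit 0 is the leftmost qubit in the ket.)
1/√2|00⟩ - 1/√2|11⟩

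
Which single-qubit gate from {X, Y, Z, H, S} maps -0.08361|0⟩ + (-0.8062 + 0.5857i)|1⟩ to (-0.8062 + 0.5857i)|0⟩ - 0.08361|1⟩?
X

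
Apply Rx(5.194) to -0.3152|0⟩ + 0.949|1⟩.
(0.2696 - 0.4916i)|0⟩ + (-0.8117 + 0.1633i)|1⟩

Rx(5.194) = [[cos(θ/2), −i·sin(θ/2)], [−i·sin(θ/2), cos(θ/2)]]; θ = 5.194, cos(θ/2) ≈ -0.855338, sin(θ/2) ≈ 0.51807.
With a = amp(|0⟩) = -0.3152 and b = amp(|1⟩) = 0.949:
new amp(|0⟩) = (-0.855338)·a + (-0.51807i)·b = (0.2696 - 0.4916i)
new amp(|1⟩) = (-0.51807i)·a + (-0.855338)·b = (-0.8117 + 0.1633i)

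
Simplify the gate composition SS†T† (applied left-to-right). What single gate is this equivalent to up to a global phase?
T†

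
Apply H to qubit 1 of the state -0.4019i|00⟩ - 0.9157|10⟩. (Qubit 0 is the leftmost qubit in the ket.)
-0.2842i|00⟩ - 0.2842i|01⟩ - 0.6475|10⟩ - 0.6475|11⟩

H on qubit 1 mixes each pair of kets that differ only in qubit 1: amplitudes (a, b) of (|…0…⟩, |…1…⟩) become ((a + b)/√2, (a − b)/√2). Kets absent from the input have amplitude 0.
(|00⟩, |01⟩): (a, b) = (-0.4019i, 0) → (-0.2842i, -0.2842i)
(|10⟩, |11⟩): (a, b) = (-0.9157, 0) → (-0.6475, -0.6475)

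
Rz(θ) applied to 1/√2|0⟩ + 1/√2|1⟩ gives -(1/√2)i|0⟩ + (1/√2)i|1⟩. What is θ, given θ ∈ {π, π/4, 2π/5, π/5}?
π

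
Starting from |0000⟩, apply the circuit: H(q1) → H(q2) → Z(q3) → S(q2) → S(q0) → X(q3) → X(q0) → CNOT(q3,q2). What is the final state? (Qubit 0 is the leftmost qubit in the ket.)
(1/2)i|1001⟩ + 1/2|1011⟩ + (1/2)i|1101⟩ + 1/2|1111⟩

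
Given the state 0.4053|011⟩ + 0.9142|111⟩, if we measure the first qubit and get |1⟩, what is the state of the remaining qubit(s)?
|11⟩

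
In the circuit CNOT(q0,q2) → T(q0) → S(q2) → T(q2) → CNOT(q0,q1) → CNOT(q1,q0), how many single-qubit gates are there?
3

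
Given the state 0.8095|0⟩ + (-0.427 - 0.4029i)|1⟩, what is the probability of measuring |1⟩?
0.3447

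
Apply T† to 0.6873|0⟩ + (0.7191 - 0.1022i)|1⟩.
0.6873|0⟩ + (0.4362 - 0.5807i)|1⟩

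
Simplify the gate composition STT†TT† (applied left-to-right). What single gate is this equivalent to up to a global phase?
S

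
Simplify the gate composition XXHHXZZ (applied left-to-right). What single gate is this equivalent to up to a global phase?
X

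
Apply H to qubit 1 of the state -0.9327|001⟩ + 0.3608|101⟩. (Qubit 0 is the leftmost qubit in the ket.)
-0.6595|001⟩ - 0.6595|011⟩ + 0.2551|101⟩ + 0.2551|111⟩

H on qubit 1 mixes each pair of kets that differ only in qubit 1: amplitudes (a, b) of (|…0…⟩, |…1…⟩) become ((a + b)/√2, (a − b)/√2). Kets absent from the input have amplitude 0.
(|001⟩, |011⟩): (a, b) = (-0.9327, 0) → (-0.6595, -0.6595)
(|101⟩, |111⟩): (a, b) = (0.3608, 0) → (0.2551, 0.2551)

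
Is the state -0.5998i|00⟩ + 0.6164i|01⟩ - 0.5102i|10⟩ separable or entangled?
Entangled

Writing the state as a|00⟩ + b|01⟩ + c|10⟩ + d|11⟩, it is a product state iff ad − bc = 0.
Here (a, b, c, d) = (-0.5998i, 0.6164i, -0.5102i, 0): ad − bc = (-0.5998i)(0) − (0.6164i)(-0.5102i) = -0.3145 ≠ 0, so the state is entangled.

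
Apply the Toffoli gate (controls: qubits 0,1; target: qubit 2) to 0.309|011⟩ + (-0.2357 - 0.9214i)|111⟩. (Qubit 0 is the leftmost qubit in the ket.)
0.309|011⟩ + (-0.2357 - 0.9214i)|110⟩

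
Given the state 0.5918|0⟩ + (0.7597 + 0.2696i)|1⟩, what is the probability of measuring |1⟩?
0.6498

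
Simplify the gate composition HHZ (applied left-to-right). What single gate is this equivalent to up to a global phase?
Z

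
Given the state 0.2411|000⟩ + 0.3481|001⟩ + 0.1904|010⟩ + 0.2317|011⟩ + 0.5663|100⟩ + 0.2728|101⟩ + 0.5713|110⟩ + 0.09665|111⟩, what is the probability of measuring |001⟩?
0.1212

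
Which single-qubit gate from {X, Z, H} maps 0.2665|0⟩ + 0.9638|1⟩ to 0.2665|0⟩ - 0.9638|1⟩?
Z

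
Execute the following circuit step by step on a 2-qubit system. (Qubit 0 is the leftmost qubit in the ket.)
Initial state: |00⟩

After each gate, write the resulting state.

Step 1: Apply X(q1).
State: |01⟩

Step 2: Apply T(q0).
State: |01⟩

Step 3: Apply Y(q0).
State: i|11⟩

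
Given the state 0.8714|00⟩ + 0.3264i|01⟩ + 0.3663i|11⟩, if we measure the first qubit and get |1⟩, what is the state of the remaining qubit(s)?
i|1⟩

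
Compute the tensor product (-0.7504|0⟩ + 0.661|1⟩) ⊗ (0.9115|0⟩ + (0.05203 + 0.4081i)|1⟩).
-0.684|00⟩ + (-0.03904 - 0.3062i)|01⟩ + 0.6025|10⟩ + (0.03439 + 0.2698i)|11⟩

amp(|b₁b₂…⟩) = product of the factor amplitudes for bits b₁, b₂, …; only kets whose every factor amplitude is nonzero survive.
|00⟩: (-0.7504)(0.9115) = -0.684
|01⟩: (-0.7504)(0.05203 + 0.4081i) = (-0.03904 - 0.3062i)
|10⟩: (0.661)(0.9115) = 0.6025
|11⟩: (0.661)(0.05203 + 0.4081i) = (0.03439 + 0.2698i)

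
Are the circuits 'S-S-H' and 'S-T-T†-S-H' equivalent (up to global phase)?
Yes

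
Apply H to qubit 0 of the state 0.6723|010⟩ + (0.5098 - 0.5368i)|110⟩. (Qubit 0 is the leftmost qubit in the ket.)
(0.8359 - 0.3796i)|010⟩ + (0.1149 + 0.3796i)|110⟩

H on qubit 0 mixes each pair of kets that differ only in qubit 0: amplitudes (a, b) of (|…0…⟩, |…1…⟩) become ((a + b)/√2, (a − b)/√2). Kets absent from the input have amplitude 0.
(|010⟩, |110⟩): (a, b) = (0.6723, (0.5098 - 0.5368i)) → ((0.8359 - 0.3796i), (0.1149 + 0.3796i))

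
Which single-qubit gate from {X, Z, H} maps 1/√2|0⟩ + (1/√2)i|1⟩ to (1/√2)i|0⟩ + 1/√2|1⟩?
X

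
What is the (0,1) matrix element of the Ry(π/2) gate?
-1/√2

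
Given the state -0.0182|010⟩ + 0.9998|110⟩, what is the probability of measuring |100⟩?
0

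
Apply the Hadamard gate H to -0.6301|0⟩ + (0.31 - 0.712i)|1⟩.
(-0.2263 - 0.5035i)|0⟩ + (-0.6648 + 0.5035i)|1⟩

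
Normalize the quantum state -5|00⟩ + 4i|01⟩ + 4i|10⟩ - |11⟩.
-0.6565|00⟩ + 0.5252i|01⟩ + 0.5252i|10⟩ - 0.1313|11⟩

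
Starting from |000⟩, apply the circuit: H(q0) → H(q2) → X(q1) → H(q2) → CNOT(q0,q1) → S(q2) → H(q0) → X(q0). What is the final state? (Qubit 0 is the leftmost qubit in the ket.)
-1/2|000⟩ + 1/2|010⟩ + 1/2|100⟩ + 1/2|110⟩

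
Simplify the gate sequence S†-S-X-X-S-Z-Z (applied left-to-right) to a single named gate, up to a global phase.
S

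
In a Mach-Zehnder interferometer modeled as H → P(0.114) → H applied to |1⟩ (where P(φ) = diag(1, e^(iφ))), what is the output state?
(0.003245 - 0.05688i)|0⟩ + (0.9968 + 0.05688i)|1⟩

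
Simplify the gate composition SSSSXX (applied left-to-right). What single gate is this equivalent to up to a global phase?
I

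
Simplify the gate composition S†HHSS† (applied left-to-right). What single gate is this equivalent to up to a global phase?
S†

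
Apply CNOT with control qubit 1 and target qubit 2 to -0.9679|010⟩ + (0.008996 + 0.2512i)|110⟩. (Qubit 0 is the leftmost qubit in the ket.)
-0.9679|011⟩ + (0.008996 + 0.2512i)|111⟩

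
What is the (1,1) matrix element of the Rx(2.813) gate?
0.1636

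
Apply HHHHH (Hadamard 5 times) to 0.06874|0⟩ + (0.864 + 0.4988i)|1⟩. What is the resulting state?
(0.6595 + 0.3527i)|0⟩ + (-0.5623 - 0.3527i)|1⟩

H² = I, so H^5 = H: a single Hadamard. With (a, b) = (0.06874, (0.864 + 0.4988i)), H gives ((a + b)/√2, (a − b)/√2) = ((0.6595 + 0.3527i), (-0.5623 - 0.3527i)).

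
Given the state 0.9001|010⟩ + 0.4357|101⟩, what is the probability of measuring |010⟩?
0.8102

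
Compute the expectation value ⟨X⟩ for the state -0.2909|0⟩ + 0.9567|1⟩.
-0.5566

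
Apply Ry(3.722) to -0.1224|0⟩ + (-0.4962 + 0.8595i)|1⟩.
(0.5105 - 0.8236i)|0⟩ + (0.0247 - 0.2459i)|1⟩

Ry(3.722) = [[cos(θ/2), −sin(θ/2)], [sin(θ/2), cos(θ/2)]]; θ = 3.722, cos(θ/2) ≈ -0.286147, sin(θ/2) ≈ 0.958186.
With a = amp(|0⟩) = -0.1224 and b = amp(|1⟩) = (-0.4962 + 0.8595i):
new amp(|0⟩) = (-0.286147)·a + (-0.958186)·b = (0.5105 - 0.8236i)
new amp(|1⟩) = (0.958186)·a + (-0.286147)·b = (0.0247 - 0.2459i)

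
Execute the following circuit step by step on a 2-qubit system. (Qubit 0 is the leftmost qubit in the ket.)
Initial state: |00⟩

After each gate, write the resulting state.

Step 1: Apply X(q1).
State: |01⟩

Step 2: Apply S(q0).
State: |01⟩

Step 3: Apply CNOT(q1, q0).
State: |11⟩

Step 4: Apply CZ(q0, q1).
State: -|11⟩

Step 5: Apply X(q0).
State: -|01⟩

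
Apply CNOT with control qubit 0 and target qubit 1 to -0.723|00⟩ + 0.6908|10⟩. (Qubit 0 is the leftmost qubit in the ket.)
-0.723|00⟩ + 0.6908|11⟩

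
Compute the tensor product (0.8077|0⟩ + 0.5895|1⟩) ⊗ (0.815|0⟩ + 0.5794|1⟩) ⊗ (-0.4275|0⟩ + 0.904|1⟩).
-0.2814|000⟩ + 0.5951|001⟩ - 0.2001|010⟩ + 0.4231|011⟩ - 0.2054|100⟩ + 0.4343|101⟩ - 0.146|110⟩ + 0.3088|111⟩

amp(|b₁b₂…⟩) = product of the factor amplitudes for bits b₁, b₂, …; only kets whose every factor amplitude is nonzero survive.
|000⟩: (0.8077)(0.815)(-0.4275) = -0.2814
|001⟩: (0.8077)(0.815)(0.904) = 0.5951
|010⟩: (0.8077)(0.5794)(-0.4275) = -0.2001
|011⟩: (0.8077)(0.5794)(0.904) = 0.4231
|100⟩: (0.5895)(0.815)(-0.4275) = -0.2054
|101⟩: (0.5895)(0.815)(0.904) = 0.4343
|110⟩: (0.5895)(0.5794)(-0.4275) = -0.146
|111⟩: (0.5895)(0.5794)(0.904) = 0.3088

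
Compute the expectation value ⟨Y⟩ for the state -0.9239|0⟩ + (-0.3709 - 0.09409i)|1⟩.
0.1739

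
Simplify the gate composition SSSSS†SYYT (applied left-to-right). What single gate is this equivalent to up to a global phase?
T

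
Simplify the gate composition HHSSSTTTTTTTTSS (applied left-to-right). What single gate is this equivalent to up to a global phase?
S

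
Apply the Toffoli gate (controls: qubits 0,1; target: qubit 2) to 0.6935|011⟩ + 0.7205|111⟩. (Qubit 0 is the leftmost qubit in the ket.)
0.6935|011⟩ + 0.7205|110⟩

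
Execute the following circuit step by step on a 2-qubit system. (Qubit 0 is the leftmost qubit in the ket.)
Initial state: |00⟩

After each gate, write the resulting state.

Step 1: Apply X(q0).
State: |10⟩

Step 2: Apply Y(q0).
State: -i|00⟩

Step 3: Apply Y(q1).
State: |01⟩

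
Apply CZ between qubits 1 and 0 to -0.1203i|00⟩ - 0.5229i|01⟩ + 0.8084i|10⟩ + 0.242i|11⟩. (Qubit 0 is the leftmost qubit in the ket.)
-0.1203i|00⟩ - 0.5229i|01⟩ + 0.8084i|10⟩ - 0.242i|11⟩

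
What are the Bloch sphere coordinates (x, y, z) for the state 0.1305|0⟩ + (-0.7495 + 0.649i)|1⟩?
(-0.1956, 0.1694, -0.9659)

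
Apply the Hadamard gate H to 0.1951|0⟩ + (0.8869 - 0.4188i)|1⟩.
(0.7651 - 0.2961i)|0⟩ + (-0.4892 + 0.2961i)|1⟩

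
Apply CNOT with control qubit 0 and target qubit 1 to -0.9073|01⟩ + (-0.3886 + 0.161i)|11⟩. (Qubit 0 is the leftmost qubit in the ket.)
-0.9073|01⟩ + (-0.3886 + 0.161i)|10⟩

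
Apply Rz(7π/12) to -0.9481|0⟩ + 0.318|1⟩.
(-0.5772 + 0.7522i)|0⟩ + (0.1936 + 0.2523i)|1⟩

Rz(7π/12) = [[e^(−iθ/2), 0], [0, e^(iθ/2)]] with e^(±iθ/2) = cos(θ/2) ± i·sin(θ/2); θ = 7π/12, cos(θ/2) ≈ 0.608761, sin(θ/2) ≈ 0.793353.
With a = amp(|0⟩) = -0.9481 and b = amp(|1⟩) = 0.318:
new amp(|0⟩) = (0.608761 - 0.793353i)·a = (-0.5772 + 0.7522i)
new amp(|1⟩) = (0.608761 + 0.793353i)·b = (0.1936 + 0.2523i)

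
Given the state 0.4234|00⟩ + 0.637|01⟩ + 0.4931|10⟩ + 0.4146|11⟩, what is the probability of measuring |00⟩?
0.1793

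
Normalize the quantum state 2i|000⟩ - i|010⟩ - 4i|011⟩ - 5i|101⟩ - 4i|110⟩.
0.254i|000⟩ - 0.127i|010⟩ - 0.508i|011⟩ - 0.635i|101⟩ - 0.508i|110⟩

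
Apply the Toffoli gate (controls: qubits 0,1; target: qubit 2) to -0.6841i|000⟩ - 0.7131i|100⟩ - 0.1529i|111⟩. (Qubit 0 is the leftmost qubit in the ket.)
-0.6841i|000⟩ - 0.7131i|100⟩ - 0.1529i|110⟩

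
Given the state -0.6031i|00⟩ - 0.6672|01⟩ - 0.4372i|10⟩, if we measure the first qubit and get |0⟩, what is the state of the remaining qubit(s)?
-0.6706i|0⟩ - 0.7418|1⟩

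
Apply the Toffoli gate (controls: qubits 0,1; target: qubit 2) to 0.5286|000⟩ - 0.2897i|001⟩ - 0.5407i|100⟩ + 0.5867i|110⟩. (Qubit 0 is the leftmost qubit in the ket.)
0.5286|000⟩ - 0.2897i|001⟩ - 0.5407i|100⟩ + 0.5867i|111⟩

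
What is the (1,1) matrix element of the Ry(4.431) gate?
-0.601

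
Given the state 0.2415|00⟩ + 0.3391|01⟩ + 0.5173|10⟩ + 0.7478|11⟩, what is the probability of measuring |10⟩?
0.2676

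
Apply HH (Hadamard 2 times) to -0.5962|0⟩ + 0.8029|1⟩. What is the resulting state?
-0.5962|0⟩ + 0.8029|1⟩

H² = I, so an even number of Hadamards cancels: H^2 = I and the state is unchanged.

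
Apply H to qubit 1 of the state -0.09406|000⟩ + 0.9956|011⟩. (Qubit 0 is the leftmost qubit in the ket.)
-0.06651|000⟩ + 0.704|001⟩ - 0.06651|010⟩ - 0.704|011⟩

H on qubit 1 mixes each pair of kets that differ only in qubit 1: amplitudes (a, b) of (|…0…⟩, |…1…⟩) become ((a + b)/√2, (a − b)/√2). Kets absent from the input have amplitude 0.
(|000⟩, |010⟩): (a, b) = (-0.09406, 0) → (-0.06651, -0.06651)
(|001⟩, |011⟩): (a, b) = (0, 0.9956) → (0.704, -0.704)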